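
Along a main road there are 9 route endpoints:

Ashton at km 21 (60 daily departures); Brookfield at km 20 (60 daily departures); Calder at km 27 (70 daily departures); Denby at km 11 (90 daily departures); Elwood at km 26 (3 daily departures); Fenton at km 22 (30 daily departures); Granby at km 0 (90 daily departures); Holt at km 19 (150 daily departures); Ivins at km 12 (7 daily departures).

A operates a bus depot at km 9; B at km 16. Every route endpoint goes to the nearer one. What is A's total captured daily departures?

The indifferent point is the midpoint (9+16)/2 = 12.5; route endpoints left of it (closer to A at 9) go to A, those right go to B.
  Granby at 0 (w=90) → A
  Denby at 11 (w=90) → A
  Ivins at 12 (w=7) → A
  Holt at 19 (w=150) → B
  Brookfield at 20 (w=60) → B
  Ashton at 21 (w=60) → B
  Fenton at 22 (w=30) → B
  Elwood at 26 (w=3) → B
  Calder at 27 (w=70) → B
A captures 187; B captures 373.

187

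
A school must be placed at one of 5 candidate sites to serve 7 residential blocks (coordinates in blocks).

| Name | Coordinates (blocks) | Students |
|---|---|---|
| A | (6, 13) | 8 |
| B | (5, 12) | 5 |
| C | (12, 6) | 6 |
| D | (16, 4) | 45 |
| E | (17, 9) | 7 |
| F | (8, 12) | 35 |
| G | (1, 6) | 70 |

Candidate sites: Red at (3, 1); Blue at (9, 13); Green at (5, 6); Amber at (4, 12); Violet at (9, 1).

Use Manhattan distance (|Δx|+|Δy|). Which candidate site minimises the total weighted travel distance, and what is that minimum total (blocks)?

Total weighted distance at each candidate:
  Red (3, 1): total = 2193
  Blue (9, 13): total = 2033
  Green (5, 6): total = 1421
  Amber (4, 12): total = 1895
  Violet (9, 1): total = 2135
Minimum is at Green with total 1421 blocks.

Green, total 1421 blocks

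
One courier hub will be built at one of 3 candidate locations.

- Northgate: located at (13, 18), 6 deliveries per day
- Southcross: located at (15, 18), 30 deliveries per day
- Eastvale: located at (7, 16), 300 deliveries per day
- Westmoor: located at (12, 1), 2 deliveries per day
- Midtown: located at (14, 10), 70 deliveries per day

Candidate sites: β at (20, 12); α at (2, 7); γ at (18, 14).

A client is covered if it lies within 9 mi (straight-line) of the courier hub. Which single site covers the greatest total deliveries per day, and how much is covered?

γ, covering 106

Coverage radius r = 9 mi; a point is covered iff (Δx)²+(Δy)² ≤ 9² = 81.
  β (20, 12): covers {Southcross, Midtown} → 100
  α (2, 7): covers {none} → 0
  γ (18, 14): covers {Northgate, Southcross, Midtown} → 106
Maximum coverage at γ: 106 deliveries per day.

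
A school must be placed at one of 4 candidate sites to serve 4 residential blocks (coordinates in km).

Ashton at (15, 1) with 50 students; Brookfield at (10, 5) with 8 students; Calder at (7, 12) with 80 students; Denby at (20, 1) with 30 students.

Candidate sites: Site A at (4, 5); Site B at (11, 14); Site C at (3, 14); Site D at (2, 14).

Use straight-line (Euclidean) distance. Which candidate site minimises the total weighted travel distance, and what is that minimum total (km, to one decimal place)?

Total weighted distance at each candidate:
  Site A (4, 5): total = 1737.3
  Site B (11, 14): total = 1584.6
  Site C (3, 14): total = 1975.6
  Site D (2, 14): total = 2112.5
Minimum is at Site B with total 1584.6 km.

Site B, total 1584.6 km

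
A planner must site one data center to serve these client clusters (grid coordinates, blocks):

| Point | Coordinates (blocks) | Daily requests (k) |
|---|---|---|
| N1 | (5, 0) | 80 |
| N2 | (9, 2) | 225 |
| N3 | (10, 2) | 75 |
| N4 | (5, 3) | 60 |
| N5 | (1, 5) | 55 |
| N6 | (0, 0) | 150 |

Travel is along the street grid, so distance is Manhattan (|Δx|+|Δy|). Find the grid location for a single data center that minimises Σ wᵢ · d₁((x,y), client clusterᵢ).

(5, 2)

Manhattan distance separates: Σwᵢ(|x−xᵢ|+|y−yᵢ|) = Σwᵢ|x−xᵢ| + Σwᵢ|y−yᵢ|, so x and y are optimised independently as 1-D weighted medians.
Total weight W = 645; half = 322.5.
x-coordinate, sorted with cumulative weight:
  x=0 (N6, w=150) cum 150
  x=1 (N5, w=55) cum 205
  x=5 (N1, w=80) cum 285
  x=5 (N4, w=60) cum 345  ← median
  x=9 (N2, w=225) cum 570
  x=10 (N3, w=75) cum 645
⇒ x* = 5
y-coordinate, sorted with cumulative weight:
  y=0 (N1, w=80) cum 80
  y=0 (N6, w=150) cum 230
  y=2 (N2, w=225) cum 455  ← median
  y=2 (N3, w=75) cum 530
  y=3 (N4, w=60) cum 590
  y=5 (N5, w=55) cum 645
⇒ y* = 2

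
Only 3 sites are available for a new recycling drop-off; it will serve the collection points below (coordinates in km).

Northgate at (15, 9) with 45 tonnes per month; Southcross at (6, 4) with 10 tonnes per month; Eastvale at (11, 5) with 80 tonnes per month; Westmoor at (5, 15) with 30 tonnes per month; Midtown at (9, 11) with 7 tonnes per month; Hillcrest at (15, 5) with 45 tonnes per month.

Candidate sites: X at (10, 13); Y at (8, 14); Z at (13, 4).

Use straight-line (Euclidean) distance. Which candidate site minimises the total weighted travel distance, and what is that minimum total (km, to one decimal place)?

Z, total 1056.3 km

Total weighted distance at each candidate:
  X (10, 13): total = 1633.3
  Y (8, 14): total = 1878.1
  Z (13, 4): total = 1056.3
Minimum is at Z with total 1056.3 km.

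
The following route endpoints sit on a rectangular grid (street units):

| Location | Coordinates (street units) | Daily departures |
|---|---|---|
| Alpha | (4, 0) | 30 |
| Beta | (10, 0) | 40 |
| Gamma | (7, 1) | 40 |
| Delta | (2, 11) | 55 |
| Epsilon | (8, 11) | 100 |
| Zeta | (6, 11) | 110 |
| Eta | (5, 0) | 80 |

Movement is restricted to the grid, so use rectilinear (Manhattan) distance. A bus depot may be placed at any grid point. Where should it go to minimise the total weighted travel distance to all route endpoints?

(6, 11)

Manhattan distance separates: Σwᵢ(|x−xᵢ|+|y−yᵢ|) = Σwᵢ|x−xᵢ| + Σwᵢ|y−yᵢ|, so x and y are optimised independently as 1-D weighted medians.
Total weight W = 455; half = 227.5.
x-coordinate, sorted with cumulative weight:
  x=2 (Delta, w=55) cum 55
  x=4 (Alpha, w=30) cum 85
  x=5 (Eta, w=80) cum 165
  x=6 (Zeta, w=110) cum 275  ← median
  x=7 (Gamma, w=40) cum 315
  x=8 (Epsilon, w=100) cum 415
  x=10 (Beta, w=40) cum 455
⇒ x* = 6
y-coordinate, sorted with cumulative weight:
  y=0 (Alpha, w=30) cum 30
  y=0 (Beta, w=40) cum 70
  y=0 (Eta, w=80) cum 150
  y=1 (Gamma, w=40) cum 190
  y=11 (Delta, w=55) cum 245  ← median
  y=11 (Epsilon, w=100) cum 345
  y=11 (Zeta, w=110) cum 455
⇒ y* = 11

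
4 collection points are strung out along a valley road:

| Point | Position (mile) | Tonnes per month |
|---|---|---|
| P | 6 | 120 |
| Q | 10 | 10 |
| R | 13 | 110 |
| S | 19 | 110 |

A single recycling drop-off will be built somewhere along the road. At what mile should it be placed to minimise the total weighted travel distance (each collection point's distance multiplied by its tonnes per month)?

x = 13

For a sum of weighted absolute distances on a line, the optimum is the weighted median (not the mean). Total weight W = 350; half-weight = 175.
Sort by position and accumulate weight:
  mile 6 (P, w=120) → cum 120
  mile 10 (Q, w=10) → cum 130
  mile 13 (R, w=110) → cum 240  ≥ 175 → median here
  mile 19 (S, w=110) → cum 350
Optimal location: mile 13.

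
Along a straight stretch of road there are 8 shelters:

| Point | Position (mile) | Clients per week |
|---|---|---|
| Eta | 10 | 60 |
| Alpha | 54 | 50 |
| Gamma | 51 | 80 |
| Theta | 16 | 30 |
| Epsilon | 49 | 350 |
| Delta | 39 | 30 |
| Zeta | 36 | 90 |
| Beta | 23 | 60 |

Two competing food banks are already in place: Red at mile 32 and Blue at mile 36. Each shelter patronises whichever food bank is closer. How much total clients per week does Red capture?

The indifferent point is the midpoint (32+36)/2 = 34; shelters left of it (closer to Red at 32) go to Red, those right go to Blue.
  Eta at 10 (w=60) → Red
  Theta at 16 (w=30) → Red
  Beta at 23 (w=60) → Red
  Zeta at 36 (w=90) → Blue
  Delta at 39 (w=30) → Blue
  Epsilon at 49 (w=350) → Blue
  Gamma at 51 (w=80) → Blue
  Alpha at 54 (w=50) → Blue
Red captures 150; Blue captures 600.

150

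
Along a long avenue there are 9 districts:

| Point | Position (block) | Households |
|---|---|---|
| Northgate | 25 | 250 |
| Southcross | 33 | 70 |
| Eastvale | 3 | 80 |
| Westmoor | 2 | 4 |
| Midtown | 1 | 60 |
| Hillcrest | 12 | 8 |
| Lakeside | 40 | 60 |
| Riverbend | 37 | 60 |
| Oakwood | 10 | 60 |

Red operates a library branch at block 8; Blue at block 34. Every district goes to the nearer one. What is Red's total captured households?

212

The indifferent point is the midpoint (8+34)/2 = 21; districts left of it (closer to Red at 8) go to Red, those right go to Blue.
  Midtown at 1 (w=60) → Red
  Westmoor at 2 (w=4) → Red
  Eastvale at 3 (w=80) → Red
  Oakwood at 10 (w=60) → Red
  Hillcrest at 12 (w=8) → Red
  Northgate at 25 (w=250) → Blue
  Southcross at 33 (w=70) → Blue
  Riverbend at 37 (w=60) → Blue
  Lakeside at 40 (w=60) → Blue
Red captures 212; Blue captures 440.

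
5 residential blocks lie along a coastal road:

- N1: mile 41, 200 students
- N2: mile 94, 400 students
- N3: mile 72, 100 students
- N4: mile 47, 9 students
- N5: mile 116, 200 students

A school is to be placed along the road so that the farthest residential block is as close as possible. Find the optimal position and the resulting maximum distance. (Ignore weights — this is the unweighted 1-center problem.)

The 1-center on a line is the midpoint of the two extreme points: leftmost at 41, rightmost at 116.
Optimal location = (41 + 116)/2 = 78.5; maximum distance = (116 − 41)/2 = 37.5.

location 78.5, max distance 37.5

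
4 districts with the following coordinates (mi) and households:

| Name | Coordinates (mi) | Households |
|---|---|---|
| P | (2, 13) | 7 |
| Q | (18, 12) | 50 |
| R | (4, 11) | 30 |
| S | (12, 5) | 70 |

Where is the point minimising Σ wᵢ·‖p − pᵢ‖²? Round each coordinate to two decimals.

The minimiser of Σwᵢ‖p−pᵢ‖² is the weighted centroid p* = (Σwᵢpᵢ)/(Σwᵢ).
Σwᵢ = 157.
Σwᵢxᵢ = 7·2 + 50·18 + 30·4 + 70·12 = 1874.
Σwᵢyᵢ = 7·13 + 50·12 + 30·11 + 70·5 = 1371.
x* = 1874/157 = 11.94, y* = 1371/157 = 8.73.

(11.94, 8.73)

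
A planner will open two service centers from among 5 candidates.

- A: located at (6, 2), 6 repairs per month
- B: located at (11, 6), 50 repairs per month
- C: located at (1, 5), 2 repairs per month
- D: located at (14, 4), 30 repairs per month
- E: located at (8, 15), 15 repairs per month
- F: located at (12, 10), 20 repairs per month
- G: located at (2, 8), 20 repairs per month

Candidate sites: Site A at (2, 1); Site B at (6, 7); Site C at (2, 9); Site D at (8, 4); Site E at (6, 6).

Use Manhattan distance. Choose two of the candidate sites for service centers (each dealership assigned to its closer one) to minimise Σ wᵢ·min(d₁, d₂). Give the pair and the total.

Evaluate every pair (each demand assigned to the nearer of the two):
  {Site C, Site D}: total = 849
  {Site B, Site D}: total = 898
  {Site D, Site E}: total = 951
  {Site A, Site D}: total = 969
  {Site C, Site E}: total = 969
  {Site B, Site E}: total = 1016
  {Site B, Site C}: total = 1020
  {Site A, Site E}: total = 1069
  {Site A, Site B}: total = 1100
  {Site A, Site C}: total = 1510
Best pair: {Site C, Site D} with total 849.

{Site C, Site D}, total 849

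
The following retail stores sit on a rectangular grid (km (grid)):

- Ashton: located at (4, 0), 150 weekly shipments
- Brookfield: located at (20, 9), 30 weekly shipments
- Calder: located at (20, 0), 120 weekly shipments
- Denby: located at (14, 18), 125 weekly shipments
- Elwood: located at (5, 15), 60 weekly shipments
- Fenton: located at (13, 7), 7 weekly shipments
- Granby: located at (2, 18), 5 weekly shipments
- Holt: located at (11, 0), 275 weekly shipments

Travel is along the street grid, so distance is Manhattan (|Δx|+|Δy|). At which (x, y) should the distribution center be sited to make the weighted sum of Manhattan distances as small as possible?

Manhattan distance separates: Σwᵢ(|x−xᵢ|+|y−yᵢ|) = Σwᵢ|x−xᵢ| + Σwᵢ|y−yᵢ|, so x and y are optimised independently as 1-D weighted medians.
Total weight W = 772; half = 386.
x-coordinate, sorted with cumulative weight:
  x=2 (Granby, w=5) cum 5
  x=4 (Ashton, w=150) cum 155
  x=5 (Elwood, w=60) cum 215
  x=11 (Holt, w=275) cum 490  ← median
  x=13 (Fenton, w=7) cum 497
  x=14 (Denby, w=125) cum 622
  x=20 (Brookfield, w=30) cum 652
  x=20 (Calder, w=120) cum 772
⇒ x* = 11
y-coordinate, sorted with cumulative weight:
  y=0 (Ashton, w=150) cum 150
  y=0 (Calder, w=120) cum 270
  y=0 (Holt, w=275) cum 545  ← median
  y=7 (Fenton, w=7) cum 552
  y=9 (Brookfield, w=30) cum 582
  y=15 (Elwood, w=60) cum 642
  y=18 (Denby, w=125) cum 767
  y=18 (Granby, w=5) cum 772
⇒ y* = 0

(11, 0)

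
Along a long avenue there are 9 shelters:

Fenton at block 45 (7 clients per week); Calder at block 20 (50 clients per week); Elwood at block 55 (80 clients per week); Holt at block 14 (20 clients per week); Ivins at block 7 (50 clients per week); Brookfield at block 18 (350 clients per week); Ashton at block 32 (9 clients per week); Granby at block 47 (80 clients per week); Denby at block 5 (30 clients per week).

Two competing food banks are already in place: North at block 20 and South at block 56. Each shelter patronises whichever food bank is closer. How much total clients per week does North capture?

509

The indifferent point is the midpoint (20+56)/2 = 38; shelters left of it (closer to North at 20) go to North, those right go to South.
  Denby at 5 (w=30) → North
  Ivins at 7 (w=50) → North
  Holt at 14 (w=20) → North
  Brookfield at 18 (w=350) → North
  Calder at 20 (w=50) → North
  Ashton at 32 (w=9) → North
  Fenton at 45 (w=7) → South
  Granby at 47 (w=80) → South
  Elwood at 55 (w=80) → South
North captures 509; South captures 167.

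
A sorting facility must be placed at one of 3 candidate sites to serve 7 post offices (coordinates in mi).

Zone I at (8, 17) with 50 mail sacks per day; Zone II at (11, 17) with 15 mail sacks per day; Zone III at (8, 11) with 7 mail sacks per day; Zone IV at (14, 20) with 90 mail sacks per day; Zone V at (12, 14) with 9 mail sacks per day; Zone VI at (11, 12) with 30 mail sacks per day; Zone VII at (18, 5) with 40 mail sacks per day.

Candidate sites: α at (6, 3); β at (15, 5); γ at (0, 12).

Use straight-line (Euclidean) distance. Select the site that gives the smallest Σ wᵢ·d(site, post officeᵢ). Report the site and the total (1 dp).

Total weighted distance at each candidate:
  α (6, 3): total = 3587.0
  β (15, 5): total = 2749.1
  γ (0, 12): total = 3372.6
Minimum is at β with total 2749.1 mi.

β, total 2749.1 mi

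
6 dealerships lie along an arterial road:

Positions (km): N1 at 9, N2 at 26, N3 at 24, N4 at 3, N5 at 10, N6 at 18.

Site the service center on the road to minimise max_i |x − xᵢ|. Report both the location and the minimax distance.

location 14.5, max distance 11.5

The 1-center on a line is the midpoint of the two extreme points: leftmost at 3, rightmost at 26.
Optimal location = (3 + 26)/2 = 14.5; maximum distance = (26 − 3)/2 = 11.5.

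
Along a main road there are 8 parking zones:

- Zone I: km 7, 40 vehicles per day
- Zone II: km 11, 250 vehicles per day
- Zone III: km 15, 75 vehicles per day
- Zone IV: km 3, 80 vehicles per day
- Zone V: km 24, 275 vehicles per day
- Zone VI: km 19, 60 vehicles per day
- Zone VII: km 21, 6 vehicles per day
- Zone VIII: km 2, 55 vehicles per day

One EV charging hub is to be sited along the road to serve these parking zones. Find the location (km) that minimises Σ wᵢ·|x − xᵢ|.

x = 11

For a sum of weighted absolute distances on a line, the optimum is the weighted median (not the mean). Total weight W = 841; half-weight = 420.5.
Sort by position and accumulate weight:
  km 2 (Zone VIII, w=55) → cum 55
  km 3 (Zone IV, w=80) → cum 135
  km 7 (Zone I, w=40) → cum 175
  km 11 (Zone II, w=250) → cum 425  ≥ 420.5 → median here
  km 15 (Zone III, w=75) → cum 500
  km 19 (Zone VI, w=60) → cum 560
  km 21 (Zone VII, w=6) → cum 566
  km 24 (Zone V, w=275) → cum 841
Optimal location: km 11.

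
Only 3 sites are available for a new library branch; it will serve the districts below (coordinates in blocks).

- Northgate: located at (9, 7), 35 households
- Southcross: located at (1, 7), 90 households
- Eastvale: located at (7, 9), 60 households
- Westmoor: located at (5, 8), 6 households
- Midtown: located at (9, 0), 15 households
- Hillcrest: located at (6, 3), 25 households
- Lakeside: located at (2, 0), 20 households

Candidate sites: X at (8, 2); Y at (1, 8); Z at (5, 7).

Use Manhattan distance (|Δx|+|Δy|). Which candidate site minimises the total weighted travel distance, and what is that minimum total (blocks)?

Total weighted distance at each candidate:
  X (8, 2): total = 2104
  Y (1, 8): total = 1519
  Z (5, 7): total = 1236
Minimum is at Z with total 1236 blocks.

Z, total 1236 blocks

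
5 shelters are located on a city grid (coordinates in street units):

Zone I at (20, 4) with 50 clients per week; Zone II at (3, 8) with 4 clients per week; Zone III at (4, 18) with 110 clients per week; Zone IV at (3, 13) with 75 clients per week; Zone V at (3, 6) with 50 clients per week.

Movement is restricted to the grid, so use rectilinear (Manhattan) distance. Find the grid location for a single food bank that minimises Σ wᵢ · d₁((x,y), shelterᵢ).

Manhattan distance separates: Σwᵢ(|x−xᵢ|+|y−yᵢ|) = Σwᵢ|x−xᵢ| + Σwᵢ|y−yᵢ|, so x and y are optimised independently as 1-D weighted medians.
Total weight W = 289; half = 144.5.
x-coordinate, sorted with cumulative weight:
  x=3 (Zone II, w=4) cum 4
  x=3 (Zone IV, w=75) cum 79
  x=3 (Zone V, w=50) cum 129
  x=4 (Zone III, w=110) cum 239  ← median
  x=20 (Zone I, w=50) cum 289
⇒ x* = 4
y-coordinate, sorted with cumulative weight:
  y=4 (Zone I, w=50) cum 50
  y=6 (Zone V, w=50) cum 100
  y=8 (Zone II, w=4) cum 104
  y=13 (Zone IV, w=75) cum 179  ← median
  y=18 (Zone III, w=110) cum 289
⇒ y* = 13

(4, 13)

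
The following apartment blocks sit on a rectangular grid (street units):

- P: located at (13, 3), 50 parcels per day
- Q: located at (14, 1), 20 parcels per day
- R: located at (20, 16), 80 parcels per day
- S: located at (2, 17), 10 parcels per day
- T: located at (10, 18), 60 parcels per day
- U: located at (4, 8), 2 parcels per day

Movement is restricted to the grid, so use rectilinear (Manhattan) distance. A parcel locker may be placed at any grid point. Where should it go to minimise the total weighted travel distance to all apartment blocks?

(13, 16)

Manhattan distance separates: Σwᵢ(|x−xᵢ|+|y−yᵢ|) = Σwᵢ|x−xᵢ| + Σwᵢ|y−yᵢ|, so x and y are optimised independently as 1-D weighted medians.
Total weight W = 222; half = 111.
x-coordinate, sorted with cumulative weight:
  x=2 (S, w=10) cum 10
  x=4 (U, w=2) cum 12
  x=10 (T, w=60) cum 72
  x=13 (P, w=50) cum 122  ← median
  x=14 (Q, w=20) cum 142
  x=20 (R, w=80) cum 222
⇒ x* = 13
y-coordinate, sorted with cumulative weight:
  y=1 (Q, w=20) cum 20
  y=3 (P, w=50) cum 70
  y=8 (U, w=2) cum 72
  y=16 (R, w=80) cum 152  ← median
  y=17 (S, w=10) cum 162
  y=18 (T, w=60) cum 222
⇒ y* = 16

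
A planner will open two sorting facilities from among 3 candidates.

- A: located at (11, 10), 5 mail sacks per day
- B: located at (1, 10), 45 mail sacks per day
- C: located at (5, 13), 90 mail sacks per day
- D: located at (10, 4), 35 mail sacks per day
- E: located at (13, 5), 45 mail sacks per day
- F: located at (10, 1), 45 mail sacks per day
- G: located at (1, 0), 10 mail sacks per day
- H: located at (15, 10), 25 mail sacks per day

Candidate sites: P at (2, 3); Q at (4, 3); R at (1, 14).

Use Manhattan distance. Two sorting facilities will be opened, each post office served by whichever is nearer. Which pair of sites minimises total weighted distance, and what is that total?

Evaluate every pair (each demand assigned to the nearer of the two):
  {Q, R}: total = 2310
  {P, R}: total = 2540
  {P, Q}: total = 3010
Best pair: {Q, R} with total 2310.

{Q, R}, total 2310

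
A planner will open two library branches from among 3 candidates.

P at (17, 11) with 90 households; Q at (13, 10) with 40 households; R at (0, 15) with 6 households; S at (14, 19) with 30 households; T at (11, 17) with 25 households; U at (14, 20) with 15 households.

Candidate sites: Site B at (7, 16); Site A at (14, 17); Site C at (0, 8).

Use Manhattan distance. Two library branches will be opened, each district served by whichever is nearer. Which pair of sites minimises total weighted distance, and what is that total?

Evaluate every pair (each demand assigned to the nearer of the two):
  {Site A, Site C}: total = 1352
  {Site B, Site A}: total = 1358
  {Site B, Site C}: total = 2462
Best pair: {Site A, Site C} with total 1352.

{Site A, Site C}, total 1352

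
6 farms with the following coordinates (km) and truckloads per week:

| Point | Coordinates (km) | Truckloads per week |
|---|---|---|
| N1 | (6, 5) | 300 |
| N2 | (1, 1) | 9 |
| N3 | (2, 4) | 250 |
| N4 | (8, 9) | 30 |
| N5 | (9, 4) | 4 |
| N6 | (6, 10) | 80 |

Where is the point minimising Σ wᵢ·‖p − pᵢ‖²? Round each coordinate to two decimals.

The minimiser of Σwᵢ‖p−pᵢ‖² is the weighted centroid p* = (Σwᵢpᵢ)/(Σwᵢ).
Σwᵢ = 673.
Σwᵢxᵢ = 300·6 + 9·1 + 250·2 + 30·8 + 4·9 + 80·6 = 3065.
Σwᵢyᵢ = 300·5 + 9·1 + 250·4 + 30·9 + 4·4 + 80·10 = 3595.
x* = 3065/673 = 4.55, y* = 3595/673 = 5.34.

(4.55, 5.34)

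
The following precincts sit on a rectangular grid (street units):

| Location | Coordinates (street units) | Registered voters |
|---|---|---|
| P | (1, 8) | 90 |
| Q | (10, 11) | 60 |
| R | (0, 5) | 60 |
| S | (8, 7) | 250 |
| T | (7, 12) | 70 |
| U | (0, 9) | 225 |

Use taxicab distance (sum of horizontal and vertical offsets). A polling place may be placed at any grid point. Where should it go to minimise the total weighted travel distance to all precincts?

Manhattan distance separates: Σwᵢ(|x−xᵢ|+|y−yᵢ|) = Σwᵢ|x−xᵢ| + Σwᵢ|y−yᵢ|, so x and y are optimised independently as 1-D weighted medians.
Total weight W = 755; half = 377.5.
x-coordinate, sorted with cumulative weight:
  x=0 (R, w=60) cum 60
  x=0 (U, w=225) cum 285
  x=1 (P, w=90) cum 375
  x=7 (T, w=70) cum 445  ← median
  x=8 (S, w=250) cum 695
  x=10 (Q, w=60) cum 755
⇒ x* = 7
y-coordinate, sorted with cumulative weight:
  y=5 (R, w=60) cum 60
  y=7 (S, w=250) cum 310
  y=8 (P, w=90) cum 400  ← median
  y=9 (U, w=225) cum 625
  y=11 (Q, w=60) cum 685
  y=12 (T, w=70) cum 755
⇒ y* = 8

(7, 8)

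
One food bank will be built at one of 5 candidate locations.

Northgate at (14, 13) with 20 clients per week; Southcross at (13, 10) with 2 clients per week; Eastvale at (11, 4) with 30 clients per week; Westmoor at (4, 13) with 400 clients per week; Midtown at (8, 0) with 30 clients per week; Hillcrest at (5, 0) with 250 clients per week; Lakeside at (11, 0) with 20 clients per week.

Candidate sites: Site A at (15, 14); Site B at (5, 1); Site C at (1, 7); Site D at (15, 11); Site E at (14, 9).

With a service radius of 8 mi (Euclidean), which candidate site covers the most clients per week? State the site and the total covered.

Coverage radius r = 8 mi; a point is covered iff (Δx)²+(Δy)² ≤ 8² = 64.
  Site A (15, 14): covers {Northgate, Southcross} → 22
  Site B (5, 1): covers {Eastvale, Midtown, Hillcrest, Lakeside} → 330
  Site C (1, 7): covers {Westmoor} → 400
  Site D (15, 11): covers {Northgate, Southcross} → 22
  Site E (14, 9): covers {Northgate, Southcross, Eastvale} → 52
Maximum coverage at Site C: 400 clients per week.

Site C, covering 400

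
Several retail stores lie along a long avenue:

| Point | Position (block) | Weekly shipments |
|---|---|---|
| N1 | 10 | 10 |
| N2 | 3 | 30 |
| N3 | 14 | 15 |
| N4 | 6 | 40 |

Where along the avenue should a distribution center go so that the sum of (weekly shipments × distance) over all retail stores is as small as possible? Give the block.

x = 6

For a sum of weighted absolute distances on a line, the optimum is the weighted median (not the mean). Total weight W = 95; half-weight = 47.5.
Sort by position and accumulate weight:
  block 3 (N2, w=30) → cum 30
  block 6 (N4, w=40) → cum 70  ≥ 47.5 → median here
  block 10 (N1, w=10) → cum 80
  block 14 (N3, w=15) → cum 95
Optimal location: block 6.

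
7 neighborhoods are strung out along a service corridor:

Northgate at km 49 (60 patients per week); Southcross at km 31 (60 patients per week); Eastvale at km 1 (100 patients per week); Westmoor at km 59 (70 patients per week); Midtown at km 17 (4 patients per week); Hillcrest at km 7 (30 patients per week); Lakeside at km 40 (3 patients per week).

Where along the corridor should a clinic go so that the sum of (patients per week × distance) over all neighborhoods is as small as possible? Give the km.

x = 31

For a sum of weighted absolute distances on a line, the optimum is the weighted median (not the mean). Total weight W = 327; half-weight = 163.5.
Sort by position and accumulate weight:
  km 1 (Eastvale, w=100) → cum 100
  km 7 (Hillcrest, w=30) → cum 130
  km 17 (Midtown, w=4) → cum 134
  km 31 (Southcross, w=60) → cum 194  ≥ 163.5 → median here
  km 40 (Lakeside, w=3) → cum 197
  km 49 (Northgate, w=60) → cum 257
  km 59 (Westmoor, w=70) → cum 327
Optimal location: km 31.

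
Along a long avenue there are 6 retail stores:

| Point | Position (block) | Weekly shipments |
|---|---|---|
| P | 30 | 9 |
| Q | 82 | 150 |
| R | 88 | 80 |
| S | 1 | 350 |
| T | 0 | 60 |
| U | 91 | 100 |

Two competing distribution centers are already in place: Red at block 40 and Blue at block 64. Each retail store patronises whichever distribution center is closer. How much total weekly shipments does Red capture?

The indifferent point is the midpoint (40+64)/2 = 52; retail stores left of it (closer to Red at 40) go to Red, those right go to Blue.
  T at 0 (w=60) → Red
  S at 1 (w=350) → Red
  P at 30 (w=9) → Red
  Q at 82 (w=150) → Blue
  R at 88 (w=80) → Blue
  U at 91 (w=100) → Blue
Red captures 419; Blue captures 330.

419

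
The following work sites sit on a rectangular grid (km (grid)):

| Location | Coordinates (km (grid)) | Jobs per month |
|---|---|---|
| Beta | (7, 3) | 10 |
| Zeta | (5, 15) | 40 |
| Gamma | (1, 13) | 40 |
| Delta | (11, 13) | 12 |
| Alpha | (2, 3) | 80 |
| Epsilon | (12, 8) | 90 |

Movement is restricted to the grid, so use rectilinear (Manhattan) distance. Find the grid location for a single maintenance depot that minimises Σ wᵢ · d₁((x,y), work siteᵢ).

Manhattan distance separates: Σwᵢ(|x−xᵢ|+|y−yᵢ|) = Σwᵢ|x−xᵢ| + Σwᵢ|y−yᵢ|, so x and y are optimised independently as 1-D weighted medians.
Total weight W = 272; half = 136.
x-coordinate, sorted with cumulative weight:
  x=1 (Gamma, w=40) cum 40
  x=2 (Alpha, w=80) cum 120
  x=5 (Zeta, w=40) cum 160  ← median
  x=7 (Beta, w=10) cum 170
  x=11 (Delta, w=12) cum 182
  x=12 (Epsilon, w=90) cum 272
⇒ x* = 5
y-coordinate, sorted with cumulative weight:
  y=3 (Beta, w=10) cum 10
  y=3 (Alpha, w=80) cum 90
  y=8 (Epsilon, w=90) cum 180  ← median
  y=13 (Gamma, w=40) cum 220
  y=13 (Delta, w=12) cum 232
  y=15 (Zeta, w=40) cum 272
⇒ y* = 8

(5, 8)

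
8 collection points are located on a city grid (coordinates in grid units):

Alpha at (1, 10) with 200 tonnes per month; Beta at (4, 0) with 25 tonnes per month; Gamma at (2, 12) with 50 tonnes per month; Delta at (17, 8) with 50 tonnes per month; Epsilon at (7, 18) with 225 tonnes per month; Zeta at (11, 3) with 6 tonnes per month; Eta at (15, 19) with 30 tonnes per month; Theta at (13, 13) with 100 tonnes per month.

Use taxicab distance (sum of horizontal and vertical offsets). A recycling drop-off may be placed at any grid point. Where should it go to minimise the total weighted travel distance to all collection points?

(7, 13)

Manhattan distance separates: Σwᵢ(|x−xᵢ|+|y−yᵢ|) = Σwᵢ|x−xᵢ| + Σwᵢ|y−yᵢ|, so x and y are optimised independently as 1-D weighted medians.
Total weight W = 686; half = 343.
x-coordinate, sorted with cumulative weight:
  x=1 (Alpha, w=200) cum 200
  x=2 (Gamma, w=50) cum 250
  x=4 (Beta, w=25) cum 275
  x=7 (Epsilon, w=225) cum 500  ← median
  x=11 (Zeta, w=6) cum 506
  x=13 (Theta, w=100) cum 606
  x=15 (Eta, w=30) cum 636
  x=17 (Delta, w=50) cum 686
⇒ x* = 7
y-coordinate, sorted with cumulative weight:
  y=0 (Beta, w=25) cum 25
  y=3 (Zeta, w=6) cum 31
  y=8 (Delta, w=50) cum 81
  y=10 (Alpha, w=200) cum 281
  y=12 (Gamma, w=50) cum 331
  y=13 (Theta, w=100) cum 431  ← median
  y=18 (Epsilon, w=225) cum 656
  y=19 (Eta, w=30) cum 686
⇒ y* = 13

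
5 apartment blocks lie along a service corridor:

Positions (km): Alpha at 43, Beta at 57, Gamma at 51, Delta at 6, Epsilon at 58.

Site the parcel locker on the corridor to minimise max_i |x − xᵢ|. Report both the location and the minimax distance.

location 32, max distance 26

The 1-center on a line is the midpoint of the two extreme points: leftmost at 6, rightmost at 58.
Optimal location = (6 + 58)/2 = 32; maximum distance = (58 − 6)/2 = 26.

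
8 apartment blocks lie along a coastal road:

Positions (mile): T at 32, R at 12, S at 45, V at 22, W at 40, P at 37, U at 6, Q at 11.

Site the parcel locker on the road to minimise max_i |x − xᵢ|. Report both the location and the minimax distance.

The 1-center on a line is the midpoint of the two extreme points: leftmost at 6, rightmost at 45.
Optimal location = (6 + 45)/2 = 25.5; maximum distance = (45 − 6)/2 = 19.5.

location 25.5, max distance 19.5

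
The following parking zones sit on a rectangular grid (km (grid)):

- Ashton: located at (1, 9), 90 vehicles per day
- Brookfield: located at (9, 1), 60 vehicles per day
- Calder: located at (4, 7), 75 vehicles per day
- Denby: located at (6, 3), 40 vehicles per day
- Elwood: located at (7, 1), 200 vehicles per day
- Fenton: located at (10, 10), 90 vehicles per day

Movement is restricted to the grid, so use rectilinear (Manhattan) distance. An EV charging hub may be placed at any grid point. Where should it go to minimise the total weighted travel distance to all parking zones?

(7, 3)

Manhattan distance separates: Σwᵢ(|x−xᵢ|+|y−yᵢ|) = Σwᵢ|x−xᵢ| + Σwᵢ|y−yᵢ|, so x and y are optimised independently as 1-D weighted medians.
Total weight W = 555; half = 277.5.
x-coordinate, sorted with cumulative weight:
  x=1 (Ashton, w=90) cum 90
  x=4 (Calder, w=75) cum 165
  x=6 (Denby, w=40) cum 205
  x=7 (Elwood, w=200) cum 405  ← median
  x=9 (Brookfield, w=60) cum 465
  x=10 (Fenton, w=90) cum 555
⇒ x* = 7
y-coordinate, sorted with cumulative weight:
  y=1 (Brookfield, w=60) cum 60
  y=1 (Elwood, w=200) cum 260
  y=3 (Denby, w=40) cum 300  ← median
  y=7 (Calder, w=75) cum 375
  y=9 (Ashton, w=90) cum 465
  y=10 (Fenton, w=90) cum 555
⇒ y* = 3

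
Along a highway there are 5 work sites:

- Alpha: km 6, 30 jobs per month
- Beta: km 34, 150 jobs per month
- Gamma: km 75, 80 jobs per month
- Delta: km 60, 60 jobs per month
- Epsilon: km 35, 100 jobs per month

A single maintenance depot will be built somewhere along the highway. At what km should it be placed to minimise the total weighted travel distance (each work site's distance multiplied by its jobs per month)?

x = 35

For a sum of weighted absolute distances on a line, the optimum is the weighted median (not the mean). Total weight W = 420; half-weight = 210.
Sort by position and accumulate weight:
  km 6 (Alpha, w=30) → cum 30
  km 34 (Beta, w=150) → cum 180
  km 35 (Epsilon, w=100) → cum 280  ≥ 210 → median here
  km 60 (Delta, w=60) → cum 340
  km 75 (Gamma, w=80) → cum 420
Optimal location: km 35.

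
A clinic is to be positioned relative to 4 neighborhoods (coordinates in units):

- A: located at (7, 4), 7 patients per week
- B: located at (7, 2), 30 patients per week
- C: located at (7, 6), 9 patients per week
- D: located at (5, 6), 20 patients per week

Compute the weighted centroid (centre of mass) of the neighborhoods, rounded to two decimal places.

(6.39, 3.97)

The minimiser of Σwᵢ‖p−pᵢ‖² is the weighted centroid p* = (Σwᵢpᵢ)/(Σwᵢ).
Σwᵢ = 66.
Σwᵢxᵢ = 7·7 + 30·7 + 9·7 + 20·5 = 422.
Σwᵢyᵢ = 7·4 + 30·2 + 9·6 + 20·6 = 262.
x* = 422/66 = 6.39, y* = 262/66 = 3.97.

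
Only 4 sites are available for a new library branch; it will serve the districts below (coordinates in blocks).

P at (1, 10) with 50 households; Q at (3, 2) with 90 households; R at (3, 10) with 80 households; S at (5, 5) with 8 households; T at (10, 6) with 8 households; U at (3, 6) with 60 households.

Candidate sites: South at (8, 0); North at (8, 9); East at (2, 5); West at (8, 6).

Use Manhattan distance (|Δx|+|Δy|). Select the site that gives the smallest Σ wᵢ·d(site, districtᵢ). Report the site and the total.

East, total 1356 blocks

Total weighted distance at each candidate:
  South (8, 0): total = 3468
  North (8, 9): total = 2536
  East (2, 5): total = 1356
  West (8, 6): total = 2428
Minimum is at East with total 1356 blocks.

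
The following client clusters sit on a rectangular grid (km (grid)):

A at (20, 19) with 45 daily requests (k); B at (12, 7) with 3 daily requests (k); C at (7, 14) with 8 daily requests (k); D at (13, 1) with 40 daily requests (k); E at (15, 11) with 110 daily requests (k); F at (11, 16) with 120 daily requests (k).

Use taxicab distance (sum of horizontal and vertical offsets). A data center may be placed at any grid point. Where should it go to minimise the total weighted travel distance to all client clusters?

Manhattan distance separates: Σwᵢ(|x−xᵢ|+|y−yᵢ|) = Σwᵢ|x−xᵢ| + Σwᵢ|y−yᵢ|, so x and y are optimised independently as 1-D weighted medians.
Total weight W = 326; half = 163.
x-coordinate, sorted with cumulative weight:
  x=7 (C, w=8) cum 8
  x=11 (F, w=120) cum 128
  x=12 (B, w=3) cum 131
  x=13 (D, w=40) cum 171  ← median
  x=15 (E, w=110) cum 281
  x=20 (A, w=45) cum 326
⇒ x* = 13
y-coordinate, sorted with cumulative weight:
  y=1 (D, w=40) cum 40
  y=7 (B, w=3) cum 43
  y=11 (E, w=110) cum 153
  y=14 (C, w=8) cum 161
  y=16 (F, w=120) cum 281  ← median
  y=19 (A, w=45) cum 326
⇒ y* = 16

(13, 16)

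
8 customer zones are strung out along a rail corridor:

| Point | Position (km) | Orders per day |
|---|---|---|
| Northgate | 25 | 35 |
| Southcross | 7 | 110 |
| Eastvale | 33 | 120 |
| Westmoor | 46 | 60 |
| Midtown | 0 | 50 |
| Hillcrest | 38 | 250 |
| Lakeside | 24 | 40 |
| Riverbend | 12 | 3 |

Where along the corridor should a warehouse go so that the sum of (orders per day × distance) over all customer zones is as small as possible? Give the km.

For a sum of weighted absolute distances on a line, the optimum is the weighted median (not the mean). Total weight W = 668; half-weight = 334.
Sort by position and accumulate weight:
  km 0 (Midtown, w=50) → cum 50
  km 7 (Southcross, w=110) → cum 160
  km 12 (Riverbend, w=3) → cum 163
  km 24 (Lakeside, w=40) → cum 203
  km 25 (Northgate, w=35) → cum 238
  km 33 (Eastvale, w=120) → cum 358  ≥ 334 → median here
  km 38 (Hillcrest, w=250) → cum 608
  km 46 (Westmoor, w=60) → cum 668
Optimal location: km 33.

x = 33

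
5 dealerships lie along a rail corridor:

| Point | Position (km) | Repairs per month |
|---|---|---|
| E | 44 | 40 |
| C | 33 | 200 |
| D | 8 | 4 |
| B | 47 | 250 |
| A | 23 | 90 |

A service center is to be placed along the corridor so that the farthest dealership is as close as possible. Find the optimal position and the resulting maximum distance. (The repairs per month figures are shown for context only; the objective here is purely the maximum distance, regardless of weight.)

The 1-center on a line is the midpoint of the two extreme points: leftmost at 8, rightmost at 47.
Optimal location = (8 + 47)/2 = 27.5; maximum distance = (47 − 8)/2 = 19.5.

location 27.5, max distance 19.5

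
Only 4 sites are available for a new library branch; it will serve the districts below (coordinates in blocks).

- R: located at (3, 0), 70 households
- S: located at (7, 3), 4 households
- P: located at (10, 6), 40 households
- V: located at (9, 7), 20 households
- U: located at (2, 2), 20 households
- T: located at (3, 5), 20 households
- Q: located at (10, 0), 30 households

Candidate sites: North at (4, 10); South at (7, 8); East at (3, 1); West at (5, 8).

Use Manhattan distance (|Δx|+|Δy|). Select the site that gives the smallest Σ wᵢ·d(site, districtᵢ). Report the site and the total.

East, total 1174 blocks

Total weighted distance at each candidate:
  North (4, 10): total = 2170
  South (7, 8): total = 1810
  East (3, 1): total = 1174
  West (5, 8): total = 1778
Minimum is at East with total 1174 blocks.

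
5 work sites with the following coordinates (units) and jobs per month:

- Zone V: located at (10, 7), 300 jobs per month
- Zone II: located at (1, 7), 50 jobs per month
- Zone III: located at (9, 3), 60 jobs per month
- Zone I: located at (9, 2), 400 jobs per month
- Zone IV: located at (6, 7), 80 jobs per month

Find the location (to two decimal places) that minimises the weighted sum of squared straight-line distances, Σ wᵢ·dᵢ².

(8.62, 4.48)

The minimiser of Σwᵢ‖p−pᵢ‖² is the weighted centroid p* = (Σwᵢpᵢ)/(Σwᵢ).
Σwᵢ = 890.
Σwᵢxᵢ = 300·10 + 50·1 + 60·9 + 400·9 + 80·6 = 7670.
Σwᵢyᵢ = 300·7 + 50·7 + 60·3 + 400·2 + 80·7 = 3990.
x* = 7670/890 = 8.62, y* = 3990/890 = 4.48.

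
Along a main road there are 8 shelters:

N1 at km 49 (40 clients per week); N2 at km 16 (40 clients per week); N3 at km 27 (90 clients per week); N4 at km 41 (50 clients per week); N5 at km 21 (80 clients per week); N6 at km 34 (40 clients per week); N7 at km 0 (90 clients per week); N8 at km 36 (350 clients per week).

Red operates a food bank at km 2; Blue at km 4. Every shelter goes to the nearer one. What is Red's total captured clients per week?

90

The indifferent point is the midpoint (2+4)/2 = 3; shelters left of it (closer to Red at 2) go to Red, those right go to Blue.
  N7 at 0 (w=90) → Red
  N2 at 16 (w=40) → Blue
  N5 at 21 (w=80) → Blue
  N3 at 27 (w=90) → Blue
  N6 at 34 (w=40) → Blue
  N8 at 36 (w=350) → Blue
  N4 at 41 (w=50) → Blue
  N1 at 49 (w=40) → Blue
Red captures 90; Blue captures 690.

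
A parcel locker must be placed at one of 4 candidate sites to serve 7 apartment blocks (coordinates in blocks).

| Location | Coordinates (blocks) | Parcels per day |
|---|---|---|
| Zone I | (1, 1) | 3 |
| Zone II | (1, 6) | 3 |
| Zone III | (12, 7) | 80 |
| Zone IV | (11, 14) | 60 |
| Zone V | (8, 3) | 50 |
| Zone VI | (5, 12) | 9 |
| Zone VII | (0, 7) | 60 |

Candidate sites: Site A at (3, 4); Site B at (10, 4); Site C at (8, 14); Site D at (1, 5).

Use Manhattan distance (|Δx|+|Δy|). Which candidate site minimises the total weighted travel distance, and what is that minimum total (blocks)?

Total weighted distance at each candidate:
  Site A (3, 4): total = 2817
  Site B (10, 4): total = 2176
  Site C (8, 14): total = 2660
  Site D (1, 5): total = 2924
Minimum is at Site B with total 2176 blocks.

Site B, total 2176 blocks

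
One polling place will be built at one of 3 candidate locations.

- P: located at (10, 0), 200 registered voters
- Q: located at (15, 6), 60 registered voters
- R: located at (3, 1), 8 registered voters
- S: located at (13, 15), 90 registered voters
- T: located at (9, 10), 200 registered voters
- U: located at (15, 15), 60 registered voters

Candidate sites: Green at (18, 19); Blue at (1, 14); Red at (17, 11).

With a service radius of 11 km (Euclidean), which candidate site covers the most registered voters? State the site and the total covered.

Red, covering 410

Coverage radius r = 11 km; a point is covered iff (Δx)²+(Δy)² ≤ 11² = 121.
  Green (18, 19): covers {S, U} → 150
  Blue (1, 14): covers {T} → 200
  Red (17, 11): covers {Q, S, T, U} → 410
Maximum coverage at Red: 410 registered voters.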